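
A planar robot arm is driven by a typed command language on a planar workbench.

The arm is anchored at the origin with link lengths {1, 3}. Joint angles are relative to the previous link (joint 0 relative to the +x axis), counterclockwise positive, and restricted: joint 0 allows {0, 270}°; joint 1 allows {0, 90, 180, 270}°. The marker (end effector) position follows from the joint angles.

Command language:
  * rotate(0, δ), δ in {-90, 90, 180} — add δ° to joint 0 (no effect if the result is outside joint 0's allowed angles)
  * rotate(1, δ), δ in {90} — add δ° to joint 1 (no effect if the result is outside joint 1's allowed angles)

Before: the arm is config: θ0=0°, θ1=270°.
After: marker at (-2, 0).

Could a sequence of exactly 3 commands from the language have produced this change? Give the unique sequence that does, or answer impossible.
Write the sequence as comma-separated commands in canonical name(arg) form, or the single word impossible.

start: config: θ0=0°, θ1=270°
step 1 (rotate(1, 90)): config: θ0=0°, θ1=0°
step 2 (rotate(1, 90)): config: θ0=0°, θ1=90°
step 3 (rotate(1, 90)): config: θ0=0°, θ1=180°
uniquely the one of 64 3-step routes that fits.

rotate(1, 90), rotate(1, 90), rotate(1, 90)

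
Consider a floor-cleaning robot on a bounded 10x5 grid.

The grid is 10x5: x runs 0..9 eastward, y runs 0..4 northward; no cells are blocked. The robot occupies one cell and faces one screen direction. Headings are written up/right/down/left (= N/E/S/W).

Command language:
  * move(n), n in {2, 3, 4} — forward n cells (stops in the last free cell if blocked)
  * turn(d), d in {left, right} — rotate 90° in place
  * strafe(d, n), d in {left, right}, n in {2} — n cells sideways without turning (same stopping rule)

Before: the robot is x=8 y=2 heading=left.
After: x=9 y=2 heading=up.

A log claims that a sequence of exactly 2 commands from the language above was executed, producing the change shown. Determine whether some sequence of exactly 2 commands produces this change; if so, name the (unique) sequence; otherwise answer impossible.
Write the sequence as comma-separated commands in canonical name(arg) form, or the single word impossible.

key: cell and facing (now N) both changed — the 2 commands mix motion and turning
initial: x=8 y=2 heading=left
[1] after turn(right): x=8 y=2 heading=up
[2] after strafe(right, 2): x=9 y=2 heading=up
uniquely the one of 49 2-step routes that fits.

turn(right), strafe(right, 2)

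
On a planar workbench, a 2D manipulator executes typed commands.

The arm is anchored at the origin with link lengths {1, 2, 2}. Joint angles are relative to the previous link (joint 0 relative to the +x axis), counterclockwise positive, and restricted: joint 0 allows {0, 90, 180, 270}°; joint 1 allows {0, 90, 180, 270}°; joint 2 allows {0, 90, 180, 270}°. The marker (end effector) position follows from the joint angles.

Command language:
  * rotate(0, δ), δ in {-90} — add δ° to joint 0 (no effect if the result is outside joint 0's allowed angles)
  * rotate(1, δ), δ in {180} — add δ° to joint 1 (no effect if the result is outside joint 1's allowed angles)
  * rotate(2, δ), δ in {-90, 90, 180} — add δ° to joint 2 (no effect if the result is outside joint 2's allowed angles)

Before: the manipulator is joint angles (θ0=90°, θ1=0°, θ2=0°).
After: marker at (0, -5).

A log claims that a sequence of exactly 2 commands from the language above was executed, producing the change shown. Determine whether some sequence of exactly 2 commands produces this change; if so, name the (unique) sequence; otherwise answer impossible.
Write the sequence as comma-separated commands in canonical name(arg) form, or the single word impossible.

rotate(0, -90), rotate(0, -90)

initial: joint angles (θ0=90°, θ1=0°, θ2=0°)
step 1 (rotate(0, -90)): joint angles (θ0=0°, θ1=0°, θ2=0°)
step 2 (rotate(0, -90)): joint angles (θ0=270°, θ1=0°, θ2=0°)
uniquely the one of 25 2-step routes that fits.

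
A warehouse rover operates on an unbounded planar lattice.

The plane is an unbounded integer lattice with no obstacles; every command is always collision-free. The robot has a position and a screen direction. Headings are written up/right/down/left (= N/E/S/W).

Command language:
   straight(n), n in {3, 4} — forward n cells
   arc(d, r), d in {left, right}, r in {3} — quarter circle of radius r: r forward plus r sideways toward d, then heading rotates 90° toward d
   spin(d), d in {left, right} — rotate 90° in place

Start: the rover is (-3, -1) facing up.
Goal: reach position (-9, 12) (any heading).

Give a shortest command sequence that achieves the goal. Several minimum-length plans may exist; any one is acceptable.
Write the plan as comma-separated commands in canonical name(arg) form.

begin: (-3, -1) facing up
[1] after arc(left, 3): (-6, 2) facing left
[2] after arc(right, 3): (-9, 5) facing up
[3] after straight(3): (-9, 8) facing up
[4] after straight(4): (-9, 12) facing up
nothing shorter than 4 reaches the goal.

arc(left, 3), arc(right, 3), straight(3), straight(4)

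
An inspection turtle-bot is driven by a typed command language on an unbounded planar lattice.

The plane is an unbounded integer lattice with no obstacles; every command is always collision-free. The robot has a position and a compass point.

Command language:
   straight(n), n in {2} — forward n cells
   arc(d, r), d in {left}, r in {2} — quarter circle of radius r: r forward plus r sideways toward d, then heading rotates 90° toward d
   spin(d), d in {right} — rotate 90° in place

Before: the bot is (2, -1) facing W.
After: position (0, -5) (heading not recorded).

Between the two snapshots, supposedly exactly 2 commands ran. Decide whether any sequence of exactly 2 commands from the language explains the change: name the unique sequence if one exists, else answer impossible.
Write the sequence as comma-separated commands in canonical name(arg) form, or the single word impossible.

key: order matters: swapping arc(left, 2) and straight(2) lands elsewhere
from: (2, -1) facing W
[1] after arc(left, 2): (0, -3) facing S
[2] after straight(2): (0, -5) facing S
uniquely the one of 9 2-step routes that fits.

arc(left, 2), straight(2)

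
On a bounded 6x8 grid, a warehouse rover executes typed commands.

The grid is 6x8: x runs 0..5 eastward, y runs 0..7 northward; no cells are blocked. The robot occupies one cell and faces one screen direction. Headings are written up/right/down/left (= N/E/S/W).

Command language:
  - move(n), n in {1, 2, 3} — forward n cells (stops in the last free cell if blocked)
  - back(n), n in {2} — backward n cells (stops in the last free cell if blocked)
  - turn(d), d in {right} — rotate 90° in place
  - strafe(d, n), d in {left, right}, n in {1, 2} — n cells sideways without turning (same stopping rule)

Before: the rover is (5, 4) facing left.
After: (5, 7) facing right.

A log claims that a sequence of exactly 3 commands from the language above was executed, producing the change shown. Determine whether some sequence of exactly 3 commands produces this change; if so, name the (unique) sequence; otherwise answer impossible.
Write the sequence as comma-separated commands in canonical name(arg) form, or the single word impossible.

turn(right), move(3), turn(right)

key: cell and facing (now E) both changed — the 3 commands mix motion and turning
initial: (5, 4) facing left
[1] after turn(right): (5, 4) facing up
[2] after move(3): (5, 7) facing up
[3] after turn(right): (5, 7) facing right
all 729 alternatives checked — unique.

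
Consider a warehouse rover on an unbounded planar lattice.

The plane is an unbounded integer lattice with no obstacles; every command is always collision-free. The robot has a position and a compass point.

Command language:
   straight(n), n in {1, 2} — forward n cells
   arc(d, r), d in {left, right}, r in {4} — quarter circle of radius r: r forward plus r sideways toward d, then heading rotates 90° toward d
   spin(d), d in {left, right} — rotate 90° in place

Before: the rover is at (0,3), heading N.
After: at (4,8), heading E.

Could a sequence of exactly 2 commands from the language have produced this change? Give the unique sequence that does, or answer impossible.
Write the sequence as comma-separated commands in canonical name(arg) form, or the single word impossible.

key: cell and facing (now E) both changed — the 2 commands mix motion and turning
t0: at (0,3), heading N
[1] after straight(1): at (0,4), heading N
[2] after arc(right, 4): at (4,8), heading E
all 36 alternatives checked — unique.

straight(1), arc(right, 4)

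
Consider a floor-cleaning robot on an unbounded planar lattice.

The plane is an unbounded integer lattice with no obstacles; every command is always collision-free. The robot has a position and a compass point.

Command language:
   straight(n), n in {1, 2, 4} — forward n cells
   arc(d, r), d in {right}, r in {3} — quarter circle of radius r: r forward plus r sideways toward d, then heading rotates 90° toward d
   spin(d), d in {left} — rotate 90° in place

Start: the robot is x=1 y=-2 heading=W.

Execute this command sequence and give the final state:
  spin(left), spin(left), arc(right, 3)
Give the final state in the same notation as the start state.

begin: x=1 y=-2 heading=W
[1] after spin(left): x=1 y=-2 heading=S
[2] after spin(left): x=1 y=-2 heading=E
[3] after arc(right, 3): x=4 y=-5 heading=S

x=4 y=-5 heading=S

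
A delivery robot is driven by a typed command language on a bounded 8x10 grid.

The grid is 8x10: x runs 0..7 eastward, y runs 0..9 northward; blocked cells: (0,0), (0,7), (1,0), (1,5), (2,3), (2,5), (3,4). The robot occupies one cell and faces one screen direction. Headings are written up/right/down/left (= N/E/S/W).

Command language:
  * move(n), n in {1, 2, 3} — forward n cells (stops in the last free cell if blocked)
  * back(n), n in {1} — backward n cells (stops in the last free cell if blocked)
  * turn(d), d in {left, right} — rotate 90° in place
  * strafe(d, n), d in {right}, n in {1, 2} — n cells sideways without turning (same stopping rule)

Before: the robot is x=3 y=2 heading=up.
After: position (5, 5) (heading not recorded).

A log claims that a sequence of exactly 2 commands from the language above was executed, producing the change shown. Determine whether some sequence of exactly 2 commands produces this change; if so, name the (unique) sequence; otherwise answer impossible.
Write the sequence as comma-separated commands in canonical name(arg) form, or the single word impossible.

strafe(right, 2), move(3)

key: running move(3) before strafe(right, 2) would end elsewhere — order is forced
begin: x=3 y=2 heading=up
step 1 (strafe(right, 2)): x=5 y=2 heading=up
step 2 (move(3)): x=5 y=5 heading=up
no rival 2-sequence matches.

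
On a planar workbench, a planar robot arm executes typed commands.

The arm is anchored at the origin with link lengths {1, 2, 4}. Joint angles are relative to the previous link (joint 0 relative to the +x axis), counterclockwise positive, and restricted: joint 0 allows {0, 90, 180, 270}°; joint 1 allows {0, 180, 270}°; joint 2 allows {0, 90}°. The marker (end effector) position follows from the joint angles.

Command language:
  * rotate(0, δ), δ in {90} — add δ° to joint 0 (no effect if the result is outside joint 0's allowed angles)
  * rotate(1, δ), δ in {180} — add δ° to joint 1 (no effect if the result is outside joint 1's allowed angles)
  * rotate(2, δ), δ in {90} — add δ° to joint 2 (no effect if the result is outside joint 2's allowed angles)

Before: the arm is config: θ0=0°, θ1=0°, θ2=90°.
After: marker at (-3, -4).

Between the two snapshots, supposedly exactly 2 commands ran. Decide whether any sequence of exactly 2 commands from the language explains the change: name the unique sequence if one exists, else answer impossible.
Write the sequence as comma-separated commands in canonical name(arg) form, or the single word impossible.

rotate(0, 90), rotate(0, 90)

from: config: θ0=0°, θ1=0°, θ2=90°
[1] after rotate(0, 90): config: θ0=90°, θ1=0°, θ2=90°
[2] after rotate(0, 90): config: θ0=180°, θ1=0°, θ2=90°
uniquely the one of 9 2-step routes that fits.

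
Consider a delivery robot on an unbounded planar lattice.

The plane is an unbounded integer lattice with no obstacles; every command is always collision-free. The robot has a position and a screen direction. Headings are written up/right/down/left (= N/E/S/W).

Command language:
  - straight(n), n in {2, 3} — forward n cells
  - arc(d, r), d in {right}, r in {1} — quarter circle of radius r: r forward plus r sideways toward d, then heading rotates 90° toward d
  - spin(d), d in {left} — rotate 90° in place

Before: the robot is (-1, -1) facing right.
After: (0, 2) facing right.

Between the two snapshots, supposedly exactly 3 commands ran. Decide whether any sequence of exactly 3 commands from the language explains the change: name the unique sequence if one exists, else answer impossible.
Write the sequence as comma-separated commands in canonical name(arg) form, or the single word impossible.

key: order matters: swapping spin(left) and arc(right, 1) lands elsewhere
initial: (-1, -1) facing right
[1] after spin(left): (-1, -1) facing up
[2] after straight(2): (-1, 1) facing up
[3] after arc(right, 1): (0, 2) facing right
no other 3-command option fits: unique.

spin(left), straight(2), arc(right, 1)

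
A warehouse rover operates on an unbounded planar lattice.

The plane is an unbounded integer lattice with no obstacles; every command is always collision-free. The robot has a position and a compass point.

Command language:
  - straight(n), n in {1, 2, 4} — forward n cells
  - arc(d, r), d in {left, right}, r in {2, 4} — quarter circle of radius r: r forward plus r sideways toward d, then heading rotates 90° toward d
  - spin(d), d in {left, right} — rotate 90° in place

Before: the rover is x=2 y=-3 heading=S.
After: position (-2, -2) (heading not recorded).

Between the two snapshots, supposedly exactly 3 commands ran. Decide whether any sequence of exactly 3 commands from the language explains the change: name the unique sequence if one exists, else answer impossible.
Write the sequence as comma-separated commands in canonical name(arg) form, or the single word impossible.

key: running straight(1) before arc(right, 2) would end elsewhere — order is forced
t0: x=2 y=-3 heading=S
t=1 arc(right, 2) ⇒ x=0 y=-5 heading=W
t=2 arc(right, 2) ⇒ x=-2 y=-3 heading=N
t=3 straight(1) ⇒ x=-2 y=-2 heading=N
no other 3-command option fits: unique.

arc(right, 2), arc(right, 2), straight(1)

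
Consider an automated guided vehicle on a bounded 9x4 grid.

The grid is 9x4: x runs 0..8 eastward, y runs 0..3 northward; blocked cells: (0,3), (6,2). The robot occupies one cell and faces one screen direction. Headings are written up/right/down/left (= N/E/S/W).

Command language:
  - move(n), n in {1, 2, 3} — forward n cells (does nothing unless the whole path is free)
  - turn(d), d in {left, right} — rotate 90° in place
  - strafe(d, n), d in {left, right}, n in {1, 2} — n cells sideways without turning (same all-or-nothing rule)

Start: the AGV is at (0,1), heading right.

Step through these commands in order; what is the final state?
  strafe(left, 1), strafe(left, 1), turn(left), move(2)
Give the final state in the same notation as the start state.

start: at (0,1), heading right
[1] after strafe(left, 1): at (0,2), heading right
[2] after strafe(left, 1): at (0,2), heading right
[3] after turn(left): at (0,2), heading up
[4] after move(2): at (0,2), heading up

at (0,2), heading up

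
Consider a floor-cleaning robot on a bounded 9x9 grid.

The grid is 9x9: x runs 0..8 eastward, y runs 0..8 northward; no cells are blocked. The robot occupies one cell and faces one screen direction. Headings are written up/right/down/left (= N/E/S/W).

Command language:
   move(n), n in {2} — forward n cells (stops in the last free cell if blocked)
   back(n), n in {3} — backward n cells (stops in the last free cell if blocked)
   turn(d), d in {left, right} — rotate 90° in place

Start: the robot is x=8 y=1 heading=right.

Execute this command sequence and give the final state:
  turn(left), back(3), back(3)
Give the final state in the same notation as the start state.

x=8 y=0 heading=up

start: x=8 y=1 heading=right
[1] after turn(left): x=8 y=1 heading=up
[2] after back(3): x=8 y=0 heading=up
[3] after back(3): x=8 y=0 heading=up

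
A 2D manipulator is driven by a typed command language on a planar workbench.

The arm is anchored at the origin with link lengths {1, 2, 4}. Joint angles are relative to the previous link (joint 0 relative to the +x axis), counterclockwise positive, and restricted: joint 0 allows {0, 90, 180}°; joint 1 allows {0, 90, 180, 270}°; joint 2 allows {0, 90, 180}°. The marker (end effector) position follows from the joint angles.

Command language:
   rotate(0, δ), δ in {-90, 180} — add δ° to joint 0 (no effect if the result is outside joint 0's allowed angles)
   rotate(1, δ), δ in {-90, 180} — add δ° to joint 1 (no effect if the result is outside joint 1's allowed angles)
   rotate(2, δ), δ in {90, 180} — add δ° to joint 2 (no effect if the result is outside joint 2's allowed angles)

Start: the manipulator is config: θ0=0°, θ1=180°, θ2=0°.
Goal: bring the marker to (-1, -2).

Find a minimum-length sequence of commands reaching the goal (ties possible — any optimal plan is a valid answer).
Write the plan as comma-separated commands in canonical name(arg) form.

start: config: θ0=0°, θ1=180°, θ2=0°
step 1 (rotate(2, 180)): config: θ0=0°, θ1=180°, θ2=180°
step 2 (rotate(1, 180)): config: θ0=0°, θ1=0°, θ2=180°
step 3 (rotate(0, 180)): config: θ0=180°, θ1=0°, θ2=180°
step 4 (rotate(1, -90)): config: θ0=180°, θ1=270°, θ2=180°
nothing shorter than 4 reaches the goal.

rotate(2, 180), rotate(1, 180), rotate(0, 180), rotate(1, -90)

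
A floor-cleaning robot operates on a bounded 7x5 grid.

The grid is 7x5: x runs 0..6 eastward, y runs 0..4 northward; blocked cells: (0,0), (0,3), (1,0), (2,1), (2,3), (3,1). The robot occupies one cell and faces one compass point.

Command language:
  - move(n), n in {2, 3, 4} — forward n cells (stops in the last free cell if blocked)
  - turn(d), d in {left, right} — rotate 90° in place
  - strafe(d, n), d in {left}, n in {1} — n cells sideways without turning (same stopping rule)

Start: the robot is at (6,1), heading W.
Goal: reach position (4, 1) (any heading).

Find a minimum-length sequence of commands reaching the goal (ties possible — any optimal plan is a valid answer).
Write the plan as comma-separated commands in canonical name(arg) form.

move(3)

initial: at (6,1), heading W
[1] after move(3): at (4,1), heading W
no 0-step plan works, so 1 is optimal.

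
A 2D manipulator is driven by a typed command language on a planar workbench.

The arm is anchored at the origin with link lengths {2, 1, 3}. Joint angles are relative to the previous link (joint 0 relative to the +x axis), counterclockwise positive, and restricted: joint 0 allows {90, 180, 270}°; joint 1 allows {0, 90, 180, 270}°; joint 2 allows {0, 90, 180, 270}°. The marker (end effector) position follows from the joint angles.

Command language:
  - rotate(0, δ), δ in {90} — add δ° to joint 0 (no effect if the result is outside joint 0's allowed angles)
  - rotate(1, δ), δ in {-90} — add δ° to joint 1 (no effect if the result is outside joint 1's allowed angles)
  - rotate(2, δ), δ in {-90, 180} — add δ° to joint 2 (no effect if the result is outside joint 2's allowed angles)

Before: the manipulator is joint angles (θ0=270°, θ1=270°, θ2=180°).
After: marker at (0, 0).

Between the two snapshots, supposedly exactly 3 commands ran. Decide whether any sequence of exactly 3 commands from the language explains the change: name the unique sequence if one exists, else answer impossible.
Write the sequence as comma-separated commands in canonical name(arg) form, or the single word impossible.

rotate(1, -90), rotate(1, -90), rotate(1, -90)

begin: joint angles (θ0=270°, θ1=270°, θ2=180°)
1. rotate(1, -90) → joint angles (θ0=270°, θ1=180°, θ2=180°)
2. rotate(1, -90) → joint angles (θ0=270°, θ1=90°, θ2=180°)
3. rotate(1, -90) → joint angles (θ0=270°, θ1=0°, θ2=180°)
uniquely the one of 64 3-step routes that fits.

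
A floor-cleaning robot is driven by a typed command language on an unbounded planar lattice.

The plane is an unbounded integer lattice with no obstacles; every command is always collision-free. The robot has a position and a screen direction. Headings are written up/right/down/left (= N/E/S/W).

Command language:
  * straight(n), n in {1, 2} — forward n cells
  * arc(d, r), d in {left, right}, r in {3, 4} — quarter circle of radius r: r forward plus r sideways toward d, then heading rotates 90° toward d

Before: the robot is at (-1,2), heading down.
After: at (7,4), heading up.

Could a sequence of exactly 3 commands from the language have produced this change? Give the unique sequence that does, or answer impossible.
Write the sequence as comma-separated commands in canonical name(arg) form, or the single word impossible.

arc(left, 4), arc(left, 4), straight(2)

key: position moved to (7,4) AND the heading swung to N — translation plus rotation needed
from: at (-1,2), heading down
[1] after arc(left, 4): at (3,-2), heading right
[2] after arc(left, 4): at (7,2), heading up
[3] after straight(2): at (7,4), heading up
no other 3-command option fits: unique.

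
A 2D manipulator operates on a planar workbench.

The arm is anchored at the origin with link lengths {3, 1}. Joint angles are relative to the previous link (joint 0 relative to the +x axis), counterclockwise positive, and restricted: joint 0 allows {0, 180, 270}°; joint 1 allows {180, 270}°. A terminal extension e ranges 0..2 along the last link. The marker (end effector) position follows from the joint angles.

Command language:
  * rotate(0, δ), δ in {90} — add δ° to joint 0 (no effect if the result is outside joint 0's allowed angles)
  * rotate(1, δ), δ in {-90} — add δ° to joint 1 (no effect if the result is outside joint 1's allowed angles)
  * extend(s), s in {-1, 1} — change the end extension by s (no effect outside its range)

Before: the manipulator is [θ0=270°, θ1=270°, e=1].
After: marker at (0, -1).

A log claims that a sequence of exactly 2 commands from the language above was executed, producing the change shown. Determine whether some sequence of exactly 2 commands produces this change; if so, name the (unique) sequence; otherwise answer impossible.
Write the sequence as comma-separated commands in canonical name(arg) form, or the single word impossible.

rotate(1, -90), rotate(1, -90)

from: [θ0=270°, θ1=270°, e=1]
1. rotate(1, -90) → [θ0=270°, θ1=180°, e=1]
2. rotate(1, -90) → [θ0=270°, θ1=180°, e=1]
uniquely the one of 16 2-step routes that fits.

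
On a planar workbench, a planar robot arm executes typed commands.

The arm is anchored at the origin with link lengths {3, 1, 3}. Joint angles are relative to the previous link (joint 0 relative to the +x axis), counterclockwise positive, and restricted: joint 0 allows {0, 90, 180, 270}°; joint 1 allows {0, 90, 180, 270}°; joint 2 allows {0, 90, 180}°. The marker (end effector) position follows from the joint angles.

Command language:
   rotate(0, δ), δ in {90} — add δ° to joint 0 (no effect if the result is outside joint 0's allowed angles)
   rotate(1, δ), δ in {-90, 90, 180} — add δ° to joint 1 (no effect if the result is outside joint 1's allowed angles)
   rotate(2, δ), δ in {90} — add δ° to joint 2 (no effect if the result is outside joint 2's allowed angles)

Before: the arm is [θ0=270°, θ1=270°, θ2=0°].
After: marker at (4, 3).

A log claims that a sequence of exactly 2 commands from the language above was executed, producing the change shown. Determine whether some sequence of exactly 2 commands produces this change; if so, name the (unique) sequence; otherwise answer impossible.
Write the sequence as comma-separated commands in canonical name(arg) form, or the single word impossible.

initial: [θ0=270°, θ1=270°, θ2=0°]
step 1 (rotate(0, 90)): [θ0=0°, θ1=270°, θ2=0°]
step 2 (rotate(0, 90)): [θ0=90°, θ1=270°, θ2=0°]
all 25 alternatives checked — unique.

rotate(0, 90), rotate(0, 90)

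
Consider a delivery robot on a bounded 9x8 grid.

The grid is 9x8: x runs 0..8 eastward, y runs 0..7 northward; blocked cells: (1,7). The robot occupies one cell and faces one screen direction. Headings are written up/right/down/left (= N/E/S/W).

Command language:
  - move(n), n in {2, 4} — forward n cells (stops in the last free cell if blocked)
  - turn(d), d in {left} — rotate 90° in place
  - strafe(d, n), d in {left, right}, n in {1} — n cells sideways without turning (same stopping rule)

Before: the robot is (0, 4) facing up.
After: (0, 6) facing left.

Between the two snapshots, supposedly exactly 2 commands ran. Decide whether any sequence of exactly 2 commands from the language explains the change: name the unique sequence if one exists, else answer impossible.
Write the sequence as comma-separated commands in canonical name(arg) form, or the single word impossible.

move(2), turn(left)

key: cell and facing (now W) both changed — the 2 commands mix motion and turning
start: (0, 4) facing up
1. move(2) → (0, 6) facing up
2. turn(left) → (0, 6) facing left
uniquely the one of 25 2-step routes that fits.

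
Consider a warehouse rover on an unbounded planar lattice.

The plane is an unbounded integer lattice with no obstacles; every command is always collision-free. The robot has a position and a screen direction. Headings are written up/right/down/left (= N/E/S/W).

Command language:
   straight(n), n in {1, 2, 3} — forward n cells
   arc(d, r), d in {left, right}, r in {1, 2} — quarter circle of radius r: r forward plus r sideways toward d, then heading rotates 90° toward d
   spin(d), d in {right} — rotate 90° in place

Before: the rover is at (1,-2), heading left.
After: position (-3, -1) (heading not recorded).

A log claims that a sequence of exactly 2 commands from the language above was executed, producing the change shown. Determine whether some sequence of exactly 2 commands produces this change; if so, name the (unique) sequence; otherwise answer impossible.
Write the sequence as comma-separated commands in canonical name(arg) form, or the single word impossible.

key: order matters: swapping straight(3) and arc(right, 1) lands elsewhere
begin: at (1,-2), heading left
1. straight(3) → at (-2,-2), heading left
2. arc(right, 1) → at (-3,-1), heading up
no other 2-command option fits: unique.

straight(3), arc(right, 1)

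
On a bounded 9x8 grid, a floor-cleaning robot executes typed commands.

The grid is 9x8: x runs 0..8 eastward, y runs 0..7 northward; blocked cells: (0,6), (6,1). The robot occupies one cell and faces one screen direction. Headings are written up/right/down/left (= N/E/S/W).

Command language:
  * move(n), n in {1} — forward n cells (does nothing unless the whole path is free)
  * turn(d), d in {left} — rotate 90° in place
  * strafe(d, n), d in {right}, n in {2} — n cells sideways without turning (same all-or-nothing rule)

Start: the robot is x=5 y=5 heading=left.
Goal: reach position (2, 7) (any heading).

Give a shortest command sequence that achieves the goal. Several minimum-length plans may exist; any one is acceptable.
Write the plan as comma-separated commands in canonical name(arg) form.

move(1), move(1), move(1), strafe(right, 2)

t0: x=5 y=5 heading=left
[1] after move(1): x=4 y=5 heading=left
[2] after move(1): x=3 y=5 heading=left
[3] after move(1): x=2 y=5 heading=left
[4] after strafe(right, 2): x=2 y=7 heading=left
no 3-step plan works, so 4 is optimal.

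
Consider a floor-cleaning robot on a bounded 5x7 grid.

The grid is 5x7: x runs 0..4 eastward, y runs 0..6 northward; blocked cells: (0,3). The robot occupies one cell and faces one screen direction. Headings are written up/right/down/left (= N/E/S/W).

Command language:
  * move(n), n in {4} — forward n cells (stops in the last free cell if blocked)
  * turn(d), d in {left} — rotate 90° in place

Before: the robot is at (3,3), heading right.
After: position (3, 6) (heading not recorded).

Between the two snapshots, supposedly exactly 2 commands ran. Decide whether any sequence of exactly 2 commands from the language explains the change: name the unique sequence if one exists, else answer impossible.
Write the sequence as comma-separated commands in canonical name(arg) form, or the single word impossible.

key: move(4) runs into the grid edge before its full distance
from: at (3,3), heading right
1. turn(left) → at (3,3), heading up
2. move(4) → at (3,6), heading up
all 4 alternatives checked — unique.

turn(left), move(4)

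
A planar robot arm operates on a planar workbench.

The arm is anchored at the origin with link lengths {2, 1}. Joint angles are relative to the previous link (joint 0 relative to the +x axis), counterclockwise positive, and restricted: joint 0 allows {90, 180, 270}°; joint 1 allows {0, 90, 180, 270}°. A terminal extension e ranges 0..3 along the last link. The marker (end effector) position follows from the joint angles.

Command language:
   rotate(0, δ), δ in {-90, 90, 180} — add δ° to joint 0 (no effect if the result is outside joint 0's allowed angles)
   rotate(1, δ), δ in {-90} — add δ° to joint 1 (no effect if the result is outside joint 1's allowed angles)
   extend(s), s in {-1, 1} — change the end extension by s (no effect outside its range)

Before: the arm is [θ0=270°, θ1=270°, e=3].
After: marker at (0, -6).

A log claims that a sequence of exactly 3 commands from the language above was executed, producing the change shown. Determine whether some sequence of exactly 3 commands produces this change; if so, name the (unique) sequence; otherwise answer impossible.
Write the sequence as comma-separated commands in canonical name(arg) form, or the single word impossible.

rotate(1, -90), rotate(1, -90), rotate(1, -90)

start: [θ0=270°, θ1=270°, e=3]
step 1 (rotate(1, -90)): [θ0=270°, θ1=180°, e=3]
step 2 (rotate(1, -90)): [θ0=270°, θ1=90°, e=3]
step 3 (rotate(1, -90)): [θ0=270°, θ1=0°, e=3]
no other 3-command option fits: unique.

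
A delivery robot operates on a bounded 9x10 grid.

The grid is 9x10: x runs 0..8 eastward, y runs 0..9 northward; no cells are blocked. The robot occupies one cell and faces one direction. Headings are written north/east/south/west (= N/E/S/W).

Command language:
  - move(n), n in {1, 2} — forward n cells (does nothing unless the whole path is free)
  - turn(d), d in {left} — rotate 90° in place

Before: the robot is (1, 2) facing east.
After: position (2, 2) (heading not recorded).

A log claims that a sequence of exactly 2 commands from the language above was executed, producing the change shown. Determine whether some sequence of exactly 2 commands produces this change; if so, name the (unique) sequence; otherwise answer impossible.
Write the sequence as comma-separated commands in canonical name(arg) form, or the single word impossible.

key: order matters: swapping move(1) and turn(left) lands elsewhere
from: (1, 2) facing east
[1] after move(1): (2, 2) facing east
[2] after turn(left): (2, 2) facing north
no other 2-command option fits: unique.

move(1), turn(left)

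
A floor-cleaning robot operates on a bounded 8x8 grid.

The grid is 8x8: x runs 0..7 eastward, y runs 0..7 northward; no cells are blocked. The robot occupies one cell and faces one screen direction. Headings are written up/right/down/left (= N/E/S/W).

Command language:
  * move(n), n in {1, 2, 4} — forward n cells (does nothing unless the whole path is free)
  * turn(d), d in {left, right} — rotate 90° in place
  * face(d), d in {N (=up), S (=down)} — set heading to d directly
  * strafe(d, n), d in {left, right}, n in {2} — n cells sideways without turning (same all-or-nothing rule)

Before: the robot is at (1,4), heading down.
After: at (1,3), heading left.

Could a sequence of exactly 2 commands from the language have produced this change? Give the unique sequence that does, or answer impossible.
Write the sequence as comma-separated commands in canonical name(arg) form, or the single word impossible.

move(1), turn(right)

key: cell and facing (now W) both changed — the 2 commands mix motion and turning
start: at (1,4), heading down
1. move(1) → at (1,3), heading down
2. turn(right) → at (1,3), heading left
uniquely the one of 81 2-step routes that fits.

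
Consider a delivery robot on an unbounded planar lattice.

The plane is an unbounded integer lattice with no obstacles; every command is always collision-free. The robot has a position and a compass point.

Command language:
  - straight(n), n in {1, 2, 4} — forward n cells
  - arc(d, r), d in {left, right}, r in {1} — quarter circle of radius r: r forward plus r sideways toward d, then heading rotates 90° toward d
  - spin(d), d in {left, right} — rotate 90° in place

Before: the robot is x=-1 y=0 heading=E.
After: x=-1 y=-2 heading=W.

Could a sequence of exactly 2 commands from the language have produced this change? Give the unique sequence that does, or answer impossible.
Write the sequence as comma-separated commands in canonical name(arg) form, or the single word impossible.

key: position moved to (-1,-2) AND the heading swung to W — translation plus rotation needed
start: x=-1 y=0 heading=E
t=1 arc(right, 1) ⇒ x=0 y=-1 heading=S
t=2 arc(right, 1) ⇒ x=-1 y=-2 heading=W
no other 2-command option fits: unique.

arc(right, 1), arc(right, 1)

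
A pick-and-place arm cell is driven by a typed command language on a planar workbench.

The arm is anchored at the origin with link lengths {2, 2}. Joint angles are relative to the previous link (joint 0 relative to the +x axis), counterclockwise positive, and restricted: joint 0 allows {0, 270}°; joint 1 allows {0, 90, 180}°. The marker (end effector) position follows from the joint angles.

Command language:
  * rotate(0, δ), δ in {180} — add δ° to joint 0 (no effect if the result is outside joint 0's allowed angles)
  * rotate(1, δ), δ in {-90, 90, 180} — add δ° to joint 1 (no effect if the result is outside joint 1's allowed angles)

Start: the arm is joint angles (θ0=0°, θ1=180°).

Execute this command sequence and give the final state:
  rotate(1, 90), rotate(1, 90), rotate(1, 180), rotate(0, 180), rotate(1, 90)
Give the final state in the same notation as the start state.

start: joint angles (θ0=0°, θ1=180°)
step 1 (rotate(1, 90)): joint angles (θ0=0°, θ1=180°)
step 2 (rotate(1, 90)): joint angles (θ0=0°, θ1=180°)
step 3 (rotate(1, 180)): joint angles (θ0=0°, θ1=0°)
step 4 (rotate(0, 180)): joint angles (θ0=0°, θ1=0°)
step 5 (rotate(1, 90)): joint angles (θ0=0°, θ1=90°)

joint angles (θ0=0°, θ1=90°)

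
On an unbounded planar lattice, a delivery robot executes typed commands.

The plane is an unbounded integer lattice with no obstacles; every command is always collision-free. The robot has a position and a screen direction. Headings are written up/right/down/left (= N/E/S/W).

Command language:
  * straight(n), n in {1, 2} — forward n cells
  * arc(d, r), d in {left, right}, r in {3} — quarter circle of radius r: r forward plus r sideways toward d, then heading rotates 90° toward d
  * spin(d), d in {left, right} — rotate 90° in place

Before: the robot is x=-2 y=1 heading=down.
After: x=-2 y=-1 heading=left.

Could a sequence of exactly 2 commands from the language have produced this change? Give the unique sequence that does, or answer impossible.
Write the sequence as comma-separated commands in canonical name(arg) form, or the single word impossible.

straight(2), spin(right)

key: cell and facing (now W) both changed — the 2 commands mix motion and turning
initial: x=-2 y=1 heading=down
[1] after straight(2): x=-2 y=-1 heading=down
[2] after spin(right): x=-2 y=-1 heading=left
no rival 2-sequence matches.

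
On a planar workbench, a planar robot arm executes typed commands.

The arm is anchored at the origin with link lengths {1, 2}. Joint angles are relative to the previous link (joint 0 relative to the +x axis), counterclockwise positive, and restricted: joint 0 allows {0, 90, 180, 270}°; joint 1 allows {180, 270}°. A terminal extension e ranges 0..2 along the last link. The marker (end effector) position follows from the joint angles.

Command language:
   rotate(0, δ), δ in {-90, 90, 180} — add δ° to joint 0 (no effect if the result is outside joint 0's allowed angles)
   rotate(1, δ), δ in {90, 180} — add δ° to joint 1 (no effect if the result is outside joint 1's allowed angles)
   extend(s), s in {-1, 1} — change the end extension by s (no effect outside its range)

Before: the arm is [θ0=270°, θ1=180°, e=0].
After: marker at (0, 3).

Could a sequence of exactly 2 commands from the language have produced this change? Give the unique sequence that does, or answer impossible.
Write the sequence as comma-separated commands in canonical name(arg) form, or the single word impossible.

extend(1), extend(1)

initial: [θ0=270°, θ1=180°, e=0]
step 1 (extend(1)): [θ0=270°, θ1=180°, e=1]
step 2 (extend(1)): [θ0=270°, θ1=180°, e=2]
no rival 2-sequence matches.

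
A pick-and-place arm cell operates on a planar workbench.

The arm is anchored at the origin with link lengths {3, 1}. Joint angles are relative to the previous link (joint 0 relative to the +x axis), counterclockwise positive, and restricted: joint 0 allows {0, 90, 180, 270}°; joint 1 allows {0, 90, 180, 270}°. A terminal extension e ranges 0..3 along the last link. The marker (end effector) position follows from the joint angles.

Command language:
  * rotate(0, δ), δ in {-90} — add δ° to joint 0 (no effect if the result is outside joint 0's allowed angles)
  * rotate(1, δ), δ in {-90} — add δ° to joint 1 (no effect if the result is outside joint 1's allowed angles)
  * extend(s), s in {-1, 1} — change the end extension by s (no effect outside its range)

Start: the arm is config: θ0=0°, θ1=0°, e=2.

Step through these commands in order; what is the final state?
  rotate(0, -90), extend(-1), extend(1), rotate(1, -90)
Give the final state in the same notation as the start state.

t0: config: θ0=0°, θ1=0°, e=2
step 1 (rotate(0, -90)): config: θ0=270°, θ1=0°, e=2
step 2 (extend(-1)): config: θ0=270°, θ1=0°, e=1
step 3 (extend(1)): config: θ0=270°, θ1=0°, e=2
step 4 (rotate(1, -90)): config: θ0=270°, θ1=270°, e=2

config: θ0=270°, θ1=270°, e=2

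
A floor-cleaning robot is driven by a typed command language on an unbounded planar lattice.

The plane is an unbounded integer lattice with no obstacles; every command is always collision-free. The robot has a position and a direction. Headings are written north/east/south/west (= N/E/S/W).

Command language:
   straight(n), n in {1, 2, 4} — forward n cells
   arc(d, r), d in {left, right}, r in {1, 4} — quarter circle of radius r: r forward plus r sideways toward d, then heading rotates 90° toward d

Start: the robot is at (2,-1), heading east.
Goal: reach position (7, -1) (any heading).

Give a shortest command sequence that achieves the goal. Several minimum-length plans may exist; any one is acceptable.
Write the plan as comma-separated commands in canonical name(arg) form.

t0: at (2,-1), heading east
t=1 straight(1) ⇒ at (3,-1), heading east
t=2 straight(4) ⇒ at (7,-1), heading east
shorter routes all fall short; 2 is best.

straight(1), straight(4)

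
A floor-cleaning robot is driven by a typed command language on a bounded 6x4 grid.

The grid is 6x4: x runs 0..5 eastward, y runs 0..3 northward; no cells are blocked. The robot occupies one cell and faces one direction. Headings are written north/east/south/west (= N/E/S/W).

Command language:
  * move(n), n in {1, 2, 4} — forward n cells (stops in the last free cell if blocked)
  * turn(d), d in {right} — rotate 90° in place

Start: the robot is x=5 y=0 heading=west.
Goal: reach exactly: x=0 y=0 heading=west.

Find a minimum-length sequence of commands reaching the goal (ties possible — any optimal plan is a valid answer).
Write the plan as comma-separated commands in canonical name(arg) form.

move(1), move(4)

t0: x=5 y=0 heading=west
step 1 (move(1)): x=4 y=0 heading=west
step 2 (move(4)): x=0 y=0 heading=west
nothing shorter than 2 reaches the goal.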